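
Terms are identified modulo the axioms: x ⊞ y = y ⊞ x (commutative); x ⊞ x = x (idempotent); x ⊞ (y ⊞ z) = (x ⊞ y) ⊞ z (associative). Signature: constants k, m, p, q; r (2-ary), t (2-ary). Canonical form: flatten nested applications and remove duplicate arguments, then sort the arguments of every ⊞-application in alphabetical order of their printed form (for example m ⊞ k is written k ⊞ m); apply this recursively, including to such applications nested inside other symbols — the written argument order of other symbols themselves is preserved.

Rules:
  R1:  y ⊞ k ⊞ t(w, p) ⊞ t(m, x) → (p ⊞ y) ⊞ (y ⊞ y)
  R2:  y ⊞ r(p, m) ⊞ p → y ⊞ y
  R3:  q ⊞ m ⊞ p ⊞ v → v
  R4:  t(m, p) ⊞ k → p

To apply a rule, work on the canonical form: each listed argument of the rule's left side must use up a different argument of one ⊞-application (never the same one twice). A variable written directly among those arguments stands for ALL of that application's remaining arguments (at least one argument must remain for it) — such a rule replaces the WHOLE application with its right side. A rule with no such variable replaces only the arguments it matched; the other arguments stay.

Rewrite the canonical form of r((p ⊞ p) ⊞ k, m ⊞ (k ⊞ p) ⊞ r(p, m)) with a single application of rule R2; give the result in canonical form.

Canonical form:  r(k ⊞ p, k ⊞ m ⊞ p ⊞ r(p, m))
Apply R2:  consuming p, r(p, m);  y := k ⊞ m
The variable takes the whole remainder — replace the entire application.
Giving:  r(k ⊞ p, k ⊞ m)

Answer: r(k ⊞ p, k ⊞ m)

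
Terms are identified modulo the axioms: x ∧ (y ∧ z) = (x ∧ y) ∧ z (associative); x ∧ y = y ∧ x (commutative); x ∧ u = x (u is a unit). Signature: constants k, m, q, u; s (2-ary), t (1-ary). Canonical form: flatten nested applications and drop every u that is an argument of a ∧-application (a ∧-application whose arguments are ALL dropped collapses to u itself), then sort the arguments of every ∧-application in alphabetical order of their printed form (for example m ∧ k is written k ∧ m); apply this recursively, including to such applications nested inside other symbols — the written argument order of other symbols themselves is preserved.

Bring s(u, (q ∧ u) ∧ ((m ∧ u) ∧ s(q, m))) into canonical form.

Focus inside:  (q ∧ u) ∧ ((m ∧ u) ∧ s(q, m))
Flatten:  q ∧ u ∧ m ∧ u ∧ s(q, m)
Drop the unit:  drop u (×2)
Order the arguments:  m ∧ q ∧ s(q, m)
Reassemble:  s(u, m ∧ q ∧ s(q, m))

Answer: s(u, m ∧ q ∧ s(q, m))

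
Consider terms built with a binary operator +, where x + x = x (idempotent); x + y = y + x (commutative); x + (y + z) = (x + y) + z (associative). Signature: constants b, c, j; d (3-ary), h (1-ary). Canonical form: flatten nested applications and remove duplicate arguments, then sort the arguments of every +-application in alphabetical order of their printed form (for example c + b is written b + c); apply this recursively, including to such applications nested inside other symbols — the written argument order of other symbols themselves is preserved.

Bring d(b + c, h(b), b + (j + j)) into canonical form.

Descend into:  b + (j + j)
Merge nested applications:  b + j + j
Idempotence:  drop duplicate j
Order the arguments:  b + j
Put back:  d(b + c, h(b), b + j)

Answer: d(b + c, h(b), b + j)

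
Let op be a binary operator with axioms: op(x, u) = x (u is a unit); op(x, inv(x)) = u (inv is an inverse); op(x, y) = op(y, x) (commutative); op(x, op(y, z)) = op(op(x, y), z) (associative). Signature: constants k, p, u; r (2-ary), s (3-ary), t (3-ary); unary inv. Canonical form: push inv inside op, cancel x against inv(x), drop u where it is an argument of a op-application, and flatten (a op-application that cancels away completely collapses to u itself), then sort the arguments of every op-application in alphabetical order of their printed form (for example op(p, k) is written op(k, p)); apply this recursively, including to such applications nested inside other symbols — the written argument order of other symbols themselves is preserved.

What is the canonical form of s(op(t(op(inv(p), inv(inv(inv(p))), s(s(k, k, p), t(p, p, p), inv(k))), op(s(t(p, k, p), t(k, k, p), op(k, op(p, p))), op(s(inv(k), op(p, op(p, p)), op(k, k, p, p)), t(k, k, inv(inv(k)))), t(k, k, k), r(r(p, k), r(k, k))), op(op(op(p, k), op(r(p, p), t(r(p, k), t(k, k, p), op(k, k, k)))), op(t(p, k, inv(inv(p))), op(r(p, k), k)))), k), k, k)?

Descend into:  op(t(op(inv(p), inv(inv(inv(p))), s(s(k, k, p), t(p, p, p), inv(k))), op(s(t(p, k, p), t(k, k, p), op(k, op(p, p))), op(s(inv(k), op(p, op(p, p)), op(k, k, p, p)), t(k, k, inv(inv(k)))), t(k, k, k), r(r(p, k), r(k, k))), op(op(op(p, k), op(r(p, p), t(r(p, k), t(k, k, p), op(k, k, k)))), op(t(p, k, inv(inv(p))), op(r(p, k), k)))), k)
Push inv inside:  distribute inv over op and collapse double inv
Collect terms:  op(t(op(inv(p), inv(p), s(s(k, k, p), t(p, p, p), inv(k))), op(r(r(p, k), r(k, k)), s(inv(k), op(p, p, p), op(k, k, p, p)), s(t(p, k, p), t(k, k, p), op(k, p, p)), t(k, k, k), t(k, k, k)), op(k, k, p, r(p, k), r(p, p), t(p, k, p), t(r(p, k), t(k, k, p), op(k, k, k)))), k)
Sort:  op(k, t(op(inv(p), inv(p), s(s(k, k, p), t(p, p, p), inv(k))), op(r(r(p, k), r(k, k)), s(inv(k), op(p, p, p), op(k, k, p, p)), s(t(p, k, p), t(k, k, p), op(k, p, p)), t(k, k, k), t(k, k, k)), op(k, k, p, r(p, k), r(p, p), t(p, k, p), t(r(p, k), t(k, k, p), op(k, k, k)))))
Reassemble:  s(op(k, t(op(inv(p), inv(p), s(s(k, k, p), t(p, p, p), inv(k))), op(r(r(p, k), r(k, k)), s(inv(k), op(p, p, p), op(k, k, p, p)), s(t(p, k, p), t(k, k, p), op(k, p, p)), t(k, k, k), t(k, k, k)), op(k, k, p, r(p, k), r(p, p), t(p, k, p), t(r(p, k), t(k, k, p), op(k, k, k))))), k, k)

Answer: s(op(k, t(op(inv(p), inv(p), s(s(k, k, p), t(p, p, p), inv(k))), op(r(r(p, k), r(k, k)), s(inv(k), op(p, p, p), op(k, k, p, p)), s(t(p, k, p), t(k, k, p), op(k, p, p)), t(k, k, k), t(k, k, k)), op(k, k, p, r(p, k), r(p, p), t(p, k, p), t(r(p, k), t(k, k, p), op(k, k, k))))), k, k)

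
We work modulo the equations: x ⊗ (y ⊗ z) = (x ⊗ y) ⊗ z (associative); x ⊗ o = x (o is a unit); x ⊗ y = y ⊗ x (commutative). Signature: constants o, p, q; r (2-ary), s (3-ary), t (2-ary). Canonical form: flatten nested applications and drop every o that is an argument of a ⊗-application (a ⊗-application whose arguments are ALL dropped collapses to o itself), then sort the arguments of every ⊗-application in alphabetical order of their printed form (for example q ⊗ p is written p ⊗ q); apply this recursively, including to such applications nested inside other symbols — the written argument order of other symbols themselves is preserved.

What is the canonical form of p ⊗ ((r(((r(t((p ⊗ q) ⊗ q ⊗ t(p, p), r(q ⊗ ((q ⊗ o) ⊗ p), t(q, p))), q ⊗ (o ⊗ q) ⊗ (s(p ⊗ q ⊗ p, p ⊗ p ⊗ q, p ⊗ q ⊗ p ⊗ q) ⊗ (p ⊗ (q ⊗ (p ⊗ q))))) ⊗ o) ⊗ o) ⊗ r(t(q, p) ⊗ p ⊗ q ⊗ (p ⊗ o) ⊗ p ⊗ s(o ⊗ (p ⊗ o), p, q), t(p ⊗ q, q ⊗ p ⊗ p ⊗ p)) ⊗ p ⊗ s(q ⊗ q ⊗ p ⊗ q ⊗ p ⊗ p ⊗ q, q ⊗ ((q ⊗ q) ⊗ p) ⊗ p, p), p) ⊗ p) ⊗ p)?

Answer: p ⊗ p ⊗ p ⊗ r(p ⊗ r(p ⊗ p ⊗ p ⊗ q ⊗ s(p, p, q) ⊗ t(q, p), t(p ⊗ q, p ⊗ p ⊗ p ⊗ q)) ⊗ r(t(p ⊗ q ⊗ q ⊗ t(p, p), r(p ⊗ q ⊗ q, t(q, p))), p ⊗ p ⊗ q ⊗ q ⊗ q ⊗ q ⊗ s(p ⊗ p ⊗ q, p ⊗ p ⊗ q, p ⊗ p ⊗ q ⊗ q)) ⊗ s(p ⊗ p ⊗ p ⊗ q ⊗ q ⊗ q ⊗ q, p ⊗ p ⊗ q ⊗ q ⊗ q, p), p)

Derivation:
Un-nest:  p ⊗ r(((r(t((p ⊗ q) ⊗ q ⊗ t(p, p), r(q ⊗ ((q ⊗ o) ⊗ p), t(q, p))), q ⊗ (o ⊗ q) ⊗ (s(p ⊗ q ⊗ p, p ⊗ p ⊗ q, p ⊗ q ⊗ p ⊗ q) ⊗ (p ⊗ (q ⊗ (p ⊗ q))))) ⊗ o) ⊗ o) ⊗ r(t(q, p) ⊗ p ⊗ q ⊗ (p ⊗ o) ⊗ p ⊗ s(o ⊗ (p ⊗ o), p, q), t(p ⊗ q, q ⊗ p ⊗ p ⊗ p)) ⊗ p ⊗ s(q ⊗ q ⊗ p ⊗ q ⊗ p ⊗ p ⊗ q, q ⊗ ((q ⊗ q) ⊗ p) ⊗ p, p), p) ⊗ p ⊗ p
Simplify inside:  r(((r(t((p ⊗ q) ⊗ q ⊗ t(p, p), r(q ⊗ ((q ⊗ o) ⊗ p), t(q, p))), q ⊗ (o ⊗ q) ⊗ (s(p ⊗ q ⊗ p, p ⊗ p ⊗ q, p ⊗ q ⊗ p ⊗ q) ⊗ (p ⊗ (q ⊗ (p ⊗ q))))) ⊗ o) ⊗ o) ⊗ r(t(q, p) ⊗ p ⊗ q ⊗ (p ⊗ o) ⊗ p ⊗ s(o ⊗ (p ⊗ o), p, q), t(p ⊗ q, q ⊗ p ⊗ p ⊗ p)) ⊗ p ⊗ s(q ⊗ q ⊗ p ⊗ q ⊗ p ⊗ p ⊗ q, q ⊗ ((q ⊗ q) ⊗ p) ⊗ p, p), p)  →  r(p ⊗ r(p ⊗ p ⊗ p ⊗ q ⊗ s(p, p, q) ⊗ t(q, p), t(p ⊗ q, p ⊗ p ⊗ p ⊗ q)) ⊗ r(t(p ⊗ q ⊗ q ⊗ t(p, p), r(p ⊗ q ⊗ q, t(q, p))), p ⊗ p ⊗ q ⊗ q ⊗ q ⊗ q ⊗ s(p ⊗ p ⊗ q, p ⊗ p ⊗ q, p ⊗ p ⊗ q ⊗ q)) ⊗ s(p ⊗ p ⊗ p ⊗ q ⊗ q ⊗ q ⊗ q, p ⊗ p ⊗ q ⊗ q ⊗ q, p), p)
Sort arguments:  p ⊗ p ⊗ p ⊗ r(p ⊗ r(p ⊗ p ⊗ p ⊗ q ⊗ s(p, p, q) ⊗ t(q, p), t(p ⊗ q, p ⊗ p ⊗ p ⊗ q)) ⊗ r(t(p ⊗ q ⊗ q ⊗ t(p, p), r(p ⊗ q ⊗ q, t(q, p))), p ⊗ p ⊗ q ⊗ q ⊗ q ⊗ q ⊗ s(p ⊗ p ⊗ q, p ⊗ p ⊗ q, p ⊗ p ⊗ q ⊗ q)) ⊗ s(p ⊗ p ⊗ p ⊗ q ⊗ q ⊗ q ⊗ q, p ⊗ p ⊗ q ⊗ q ⊗ q, p), p)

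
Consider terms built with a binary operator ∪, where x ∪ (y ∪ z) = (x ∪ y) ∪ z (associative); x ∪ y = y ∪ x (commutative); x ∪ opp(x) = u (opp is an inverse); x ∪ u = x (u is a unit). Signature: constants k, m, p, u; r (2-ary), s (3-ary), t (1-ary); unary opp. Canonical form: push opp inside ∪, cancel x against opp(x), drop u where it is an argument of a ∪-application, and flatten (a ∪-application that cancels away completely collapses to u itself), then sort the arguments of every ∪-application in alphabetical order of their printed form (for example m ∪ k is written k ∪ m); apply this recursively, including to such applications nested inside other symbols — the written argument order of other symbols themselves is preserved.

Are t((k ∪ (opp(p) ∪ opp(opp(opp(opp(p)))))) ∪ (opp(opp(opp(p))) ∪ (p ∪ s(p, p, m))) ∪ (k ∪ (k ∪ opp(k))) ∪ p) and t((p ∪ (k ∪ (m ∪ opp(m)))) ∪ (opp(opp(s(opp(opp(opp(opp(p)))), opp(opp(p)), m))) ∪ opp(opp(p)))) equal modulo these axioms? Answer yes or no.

Answer: no — t(k ∪ k ∪ p ∪ s(p, p, m)) vs t(k ∪ p ∪ p ∪ s(p, p, m))

Derivation:
Left:  t((k ∪ (opp(p) ∪ opp(opp(opp(opp(p)))))) ∪ (opp(opp(opp(p))) ∪ (p ∪ s(p, p, m))) ∪ (k ∪ (k ∪ opp(k))) ∪ p)
  Descend into:  (k ∪ (opp(p) ∪ opp(opp(opp(opp(p)))))) ∪ (opp(opp(opp(p))) ∪ (p ∪ s(p, p, m))) ∪ (k ∪ (k ∪ opp(k))) ∪ p
  Push opp inside:  distribute opp over ∪ and collapse double opp
  Collect:  k ∪ k ∪ p ∪ s(p, p, m)
  Rebuild:  t(k ∪ k ∪ p ∪ s(p, p, m))
Right:  t((p ∪ (k ∪ (m ∪ opp(m)))) ∪ (opp(opp(s(opp(opp(opp(opp(p)))), opp(opp(p)), m))) ∪ opp(opp(p))))
  Descend into:  (p ∪ (k ∪ (m ∪ opp(m)))) ∪ (opp(opp(s(opp(opp(opp(opp(p)))), opp(opp(p)), m))) ∪ opp(opp(p)))
  Push opp inside:  distribute opp over ∪ and collapse double opp
  Inverses cancel:  m cancels
  Collect terms:  p ∪ p ∪ k ∪ s(p, p, m)
  Order the arguments:  k ∪ p ∪ p ∪ s(p, p, m)
  Rebuild:  t(k ∪ p ∪ p ∪ s(p, p, m))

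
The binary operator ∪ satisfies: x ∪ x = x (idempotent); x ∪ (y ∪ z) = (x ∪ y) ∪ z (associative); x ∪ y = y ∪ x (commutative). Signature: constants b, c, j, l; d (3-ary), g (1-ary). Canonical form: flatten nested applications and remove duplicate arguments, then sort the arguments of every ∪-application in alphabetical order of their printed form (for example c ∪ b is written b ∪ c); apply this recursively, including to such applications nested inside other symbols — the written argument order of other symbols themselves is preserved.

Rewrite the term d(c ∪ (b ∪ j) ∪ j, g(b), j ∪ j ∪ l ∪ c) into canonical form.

Answer: d(b ∪ c ∪ j, g(b), c ∪ j ∪ l)

Derivation:
Descend into:  c ∪ (b ∪ j) ∪ j
Un-nest:  c ∪ b ∪ j ∪ j
Idempotence:  drop duplicate j
Sort arguments:  b ∪ c ∪ j
Put back:  d(b ∪ c ∪ j, g(b), c ∪ j ∪ l)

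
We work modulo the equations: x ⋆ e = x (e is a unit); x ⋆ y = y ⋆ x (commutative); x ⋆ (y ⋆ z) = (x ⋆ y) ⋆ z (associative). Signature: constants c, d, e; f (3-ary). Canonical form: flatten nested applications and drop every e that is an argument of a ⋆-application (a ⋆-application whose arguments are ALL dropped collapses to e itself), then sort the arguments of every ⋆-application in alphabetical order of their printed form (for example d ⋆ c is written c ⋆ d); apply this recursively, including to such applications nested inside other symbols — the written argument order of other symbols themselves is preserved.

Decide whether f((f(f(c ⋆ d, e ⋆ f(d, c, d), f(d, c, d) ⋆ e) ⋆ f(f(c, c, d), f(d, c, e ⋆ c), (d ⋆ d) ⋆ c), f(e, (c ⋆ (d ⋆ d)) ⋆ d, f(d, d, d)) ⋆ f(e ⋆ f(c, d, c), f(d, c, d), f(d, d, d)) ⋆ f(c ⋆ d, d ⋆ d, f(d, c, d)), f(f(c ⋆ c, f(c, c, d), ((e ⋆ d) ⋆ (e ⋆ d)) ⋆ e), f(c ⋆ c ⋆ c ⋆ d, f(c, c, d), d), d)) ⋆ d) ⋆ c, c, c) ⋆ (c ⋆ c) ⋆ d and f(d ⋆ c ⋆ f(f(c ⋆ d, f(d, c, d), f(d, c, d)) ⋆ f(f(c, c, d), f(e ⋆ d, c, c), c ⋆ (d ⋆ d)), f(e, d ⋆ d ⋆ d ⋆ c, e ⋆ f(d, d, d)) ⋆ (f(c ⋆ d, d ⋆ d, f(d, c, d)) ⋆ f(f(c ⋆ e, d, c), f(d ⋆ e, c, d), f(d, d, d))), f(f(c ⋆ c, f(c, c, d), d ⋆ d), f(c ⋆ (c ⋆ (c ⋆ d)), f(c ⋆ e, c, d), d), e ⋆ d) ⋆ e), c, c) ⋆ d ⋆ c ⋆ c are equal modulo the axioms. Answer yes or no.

Answer: yes — both canonical forms are c ⋆ c ⋆ d ⋆ f(c ⋆ d ⋆ f(f(c ⋆ d, f(d, c, d), f(d, c, d)) ⋆ f(f(c, c, d), f(d, c, c), c ⋆ d ⋆ d), f(c ⋆ d, d ⋆ d, f(d, c, d)) ⋆ f(e, c ⋆ d ⋆ d ⋆ d, f(d, d, d)) ⋆ f(f(c, d, c), f(d, c, d), f(d, d, d)), f(f(c ⋆ c, f(c, c, d), d ⋆ d), f(c ⋆ c ⋆ c ⋆ d, f(c, c, d), d), d)), c, c)

Derivation:
Left:  f((f(f(c ⋆ d, e ⋆ f(d, c, d), f(d, c, d) ⋆ e) ⋆ f(f(c, c, d), f(d, c, e ⋆ c), (d ⋆ d) ⋆ c), f(e, (c ⋆ (d ⋆ d)) ⋆ d, f(d, d, d)) ⋆ f(e ⋆ f(c, d, c), f(d, c, d), f(d, d, d)) ⋆ f(c ⋆ d, d ⋆ d, f(d, c, d)), f(f(c ⋆ c, f(c, c, d), ((e ⋆ d) ⋆ (e ⋆ d)) ⋆ e), f(c ⋆ c ⋆ c ⋆ d, f(c, c, d), d), d)) ⋆ d) ⋆ c, c, c) ⋆ (c ⋆ c) ⋆ d
  Merge nested applications:  f((f(f(c ⋆ d, e ⋆ f(d, c, d), f(d, c, d) ⋆ e) ⋆ f(f(c, c, d), f(d, c, e ⋆ c), (d ⋆ d) ⋆ c), f(e, (c ⋆ (d ⋆ d)) ⋆ d, f(d, d, d)) ⋆ f(e ⋆ f(c, d, c), f(d, c, d), f(d, d, d)) ⋆ f(c ⋆ d, d ⋆ d, f(d, c, d)), f(f(c ⋆ c, f(c, c, d), ((e ⋆ d) ⋆ (e ⋆ d)) ⋆ e), f(c ⋆ c ⋆ c ⋆ d, f(c, c, d), d), d)) ⋆ d) ⋆ c, c, c) ⋆ c ⋆ c ⋆ d
  Canonicalize subterm:  f((f(f(c ⋆ d, e ⋆ f(d, c, d), f(d, c, d) ⋆ e) ⋆ f(f(c, c, d), f(d, c, e ⋆ c), (d ⋆ d) ⋆ c), f(e, (c ⋆ (d ⋆ d)) ⋆ d, f(d, d, d)) ⋆ f(e ⋆ f(c, d, c), f(d, c, d), f(d, d, d)) ⋆ f(c ⋆ d, d ⋆ d, f(d, c, d)), f(f(c ⋆ c, f(c, c, d), ((e ⋆ d) ⋆ (e ⋆ d)) ⋆ e), f(c ⋆ c ⋆ c ⋆ d, f(c, c, d), d), d)) ⋆ d) ⋆ c, c, c)  →  f(c ⋆ d ⋆ f(f(c ⋆ d, f(d, c, d), f(d, c, d)) ⋆ f(f(c, c, d), f(d, c, c), c ⋆ d ⋆ d), f(c ⋆ d, d ⋆ d, f(d, c, d)) ⋆ f(e, c ⋆ d ⋆ d ⋆ d, f(d, d, d)) ⋆ f(f(c, d, c), f(d, c, d), f(d, d, d)), f(f(c ⋆ c, f(c, c, d), d ⋆ d), f(c ⋆ c ⋆ c ⋆ d, f(c, c, d), d), d)), c, c)
  Sort:  c ⋆ c ⋆ d ⋆ f(c ⋆ d ⋆ f(f(c ⋆ d, f(d, c, d), f(d, c, d)) ⋆ f(f(c, c, d), f(d, c, c), c ⋆ d ⋆ d), f(c ⋆ d, d ⋆ d, f(d, c, d)) ⋆ f(e, c ⋆ d ⋆ d ⋆ d, f(d, d, d)) ⋆ f(f(c, d, c), f(d, c, d), f(d, d, d)), f(f(c ⋆ c, f(c, c, d), d ⋆ d), f(c ⋆ c ⋆ c ⋆ d, f(c, c, d), d), d)), c, c)
Right:  f(d ⋆ c ⋆ f(f(c ⋆ d, f(d, c, d), f(d, c, d)) ⋆ f(f(c, c, d), f(e ⋆ d, c, c), c ⋆ (d ⋆ d)), f(e, d ⋆ d ⋆ d ⋆ c, e ⋆ f(d, d, d)) ⋆ (f(c ⋆ d, d ⋆ d, f(d, c, d)) ⋆ f(f(c ⋆ e, d, c), f(d ⋆ e, c, d), f(d, d, d))), f(f(c ⋆ c, f(c, c, d), d ⋆ d), f(c ⋆ (c ⋆ (c ⋆ d)), f(c ⋆ e, c, d), d), e ⋆ d) ⋆ e), c, c) ⋆ d ⋆ c ⋆ c
  Inside:  f(d ⋆ c ⋆ f(f(c ⋆ d, f(d, c, d), f(d, c, d)) ⋆ f(f(c, c, d), f(e ⋆ d, c, c), c ⋆ (d ⋆ d)), f(e, d ⋆ d ⋆ d ⋆ c, e ⋆ f(d, d, d)) ⋆ (f(c ⋆ d, d ⋆ d, f(d, c, d)) ⋆ f(f(c ⋆ e, d, c), f(d ⋆ e, c, d), f(d, d, d))), f(f(c ⋆ c, f(c, c, d), d ⋆ d), f(c ⋆ (c ⋆ (c ⋆ d)), f(c ⋆ e, c, d), d), e ⋆ d) ⋆ e), c, c)  →  f(c ⋆ d ⋆ f(f(c ⋆ d, f(d, c, d), f(d, c, d)) ⋆ f(f(c, c, d), f(d, c, c), c ⋆ d ⋆ d), f(c ⋆ d, d ⋆ d, f(d, c, d)) ⋆ f(e, c ⋆ d ⋆ d ⋆ d, f(d, d, d)) ⋆ f(f(c, d, c), f(d, c, d), f(d, d, d)), f(f(c ⋆ c, f(c, c, d), d ⋆ d), f(c ⋆ c ⋆ c ⋆ d, f(c, c, d), d), d)), c, c)
  Sort arguments:  c ⋆ c ⋆ d ⋆ f(c ⋆ d ⋆ f(f(c ⋆ d, f(d, c, d), f(d, c, d)) ⋆ f(f(c, c, d), f(d, c, c), c ⋆ d ⋆ d), f(c ⋆ d, d ⋆ d, f(d, c, d)) ⋆ f(e, c ⋆ d ⋆ d ⋆ d, f(d, d, d)) ⋆ f(f(c, d, c), f(d, c, d), f(d, d, d)), f(f(c ⋆ c, f(c, c, d), d ⋆ d), f(c ⋆ c ⋆ c ⋆ d, f(c, c, d), d), d)), c, c)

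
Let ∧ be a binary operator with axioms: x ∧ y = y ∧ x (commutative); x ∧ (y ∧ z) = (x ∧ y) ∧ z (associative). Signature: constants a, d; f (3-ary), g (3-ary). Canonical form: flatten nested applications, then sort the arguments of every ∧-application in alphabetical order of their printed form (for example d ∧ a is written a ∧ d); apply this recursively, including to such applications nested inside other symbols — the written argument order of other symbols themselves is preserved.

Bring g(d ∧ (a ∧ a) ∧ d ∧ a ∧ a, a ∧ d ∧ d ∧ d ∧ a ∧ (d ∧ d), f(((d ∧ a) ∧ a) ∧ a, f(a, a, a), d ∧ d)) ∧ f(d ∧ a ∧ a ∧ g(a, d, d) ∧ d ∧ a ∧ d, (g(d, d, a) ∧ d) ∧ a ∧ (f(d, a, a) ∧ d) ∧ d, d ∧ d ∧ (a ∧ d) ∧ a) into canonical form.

Answer: f(a ∧ a ∧ a ∧ d ∧ d ∧ d ∧ g(a, d, d), a ∧ d ∧ d ∧ d ∧ f(d, a, a) ∧ g(d, d, a), a ∧ a ∧ d ∧ d ∧ d) ∧ g(a ∧ a ∧ a ∧ a ∧ d ∧ d, a ∧ a ∧ d ∧ d ∧ d ∧ d ∧ d, f(a ∧ a ∧ a ∧ d, f(a, a, a), d ∧ d))

Derivation:
Canonicalize subterm:  g(d ∧ (a ∧ a) ∧ d ∧ a ∧ a, a ∧ d ∧ d ∧ d ∧ a ∧ (d ∧ d), f(((d ∧ a) ∧ a) ∧ a, f(a, a, a), d ∧ d))  →  g(a ∧ a ∧ a ∧ a ∧ d ∧ d, a ∧ a ∧ d ∧ d ∧ d ∧ d ∧ d, f(a ∧ a ∧ a ∧ d, f(a, a, a), d ∧ d))
Inside:  f(d ∧ a ∧ a ∧ g(a, d, d) ∧ d ∧ a ∧ d, (g(d, d, a) ∧ d) ∧ a ∧ (f(d, a, a) ∧ d) ∧ d, d ∧ d ∧ (a ∧ d) ∧ a)  →  f(a ∧ a ∧ a ∧ d ∧ d ∧ d ∧ g(a, d, d), a ∧ d ∧ d ∧ d ∧ f(d, a, a) ∧ g(d, d, a), a ∧ a ∧ d ∧ d ∧ d)
Sort:  f(a ∧ a ∧ a ∧ d ∧ d ∧ d ∧ g(a, d, d), a ∧ d ∧ d ∧ d ∧ f(d, a, a) ∧ g(d, d, a), a ∧ a ∧ d ∧ d ∧ d) ∧ g(a ∧ a ∧ a ∧ a ∧ d ∧ d, a ∧ a ∧ d ∧ d ∧ d ∧ d ∧ d, f(a ∧ a ∧ a ∧ d, f(a, a, a), d ∧ d))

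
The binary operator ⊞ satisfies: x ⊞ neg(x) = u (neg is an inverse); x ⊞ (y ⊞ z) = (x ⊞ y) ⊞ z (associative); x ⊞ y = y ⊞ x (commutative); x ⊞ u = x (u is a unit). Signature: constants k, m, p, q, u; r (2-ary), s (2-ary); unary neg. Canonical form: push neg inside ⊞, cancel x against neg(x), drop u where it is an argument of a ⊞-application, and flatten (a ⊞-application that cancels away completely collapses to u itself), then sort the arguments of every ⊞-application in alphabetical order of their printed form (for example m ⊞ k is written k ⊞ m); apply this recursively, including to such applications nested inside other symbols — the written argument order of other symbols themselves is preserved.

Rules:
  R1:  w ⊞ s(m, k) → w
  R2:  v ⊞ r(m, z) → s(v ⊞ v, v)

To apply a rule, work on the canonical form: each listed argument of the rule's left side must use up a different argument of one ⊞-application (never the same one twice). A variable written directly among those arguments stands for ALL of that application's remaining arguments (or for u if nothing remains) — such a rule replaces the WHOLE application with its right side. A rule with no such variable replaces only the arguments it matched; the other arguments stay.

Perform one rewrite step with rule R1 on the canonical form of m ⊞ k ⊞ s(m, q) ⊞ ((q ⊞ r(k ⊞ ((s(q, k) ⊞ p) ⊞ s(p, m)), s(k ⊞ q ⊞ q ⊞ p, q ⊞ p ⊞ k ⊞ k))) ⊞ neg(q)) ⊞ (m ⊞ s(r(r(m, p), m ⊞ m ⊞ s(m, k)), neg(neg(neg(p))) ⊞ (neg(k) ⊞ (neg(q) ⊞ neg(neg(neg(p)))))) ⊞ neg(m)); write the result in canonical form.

Answer: k ⊞ m ⊞ r(k ⊞ p ⊞ s(p, m) ⊞ s(q, k), s(k ⊞ p ⊞ q ⊞ q, k ⊞ k ⊞ p ⊞ q)) ⊞ s(m, q) ⊞ s(r(r(m, p), m ⊞ m), neg(k) ⊞ neg(p) ⊞ neg(p) ⊞ neg(q))

Derivation:
Canonical form:  k ⊞ m ⊞ r(k ⊞ p ⊞ s(p, m) ⊞ s(q, k), s(k ⊞ p ⊞ q ⊞ q, k ⊞ k ⊞ p ⊞ q)) ⊞ s(m, q) ⊞ s(r(r(m, p), m ⊞ m ⊞ s(m, k)), neg(k) ⊞ neg(p) ⊞ neg(p) ⊞ neg(q))
Apply R1:  consuming s(m, k);  w := m ⊞ m
Every leftover argument binds to the variable; the entire application is replaced.
Giving:  k ⊞ m ⊞ r(k ⊞ p ⊞ s(p, m) ⊞ s(q, k), s(k ⊞ p ⊞ q ⊞ q, k ⊞ k ⊞ p ⊞ q)) ⊞ s(m, q) ⊞ s(r(r(m, p), m ⊞ m), neg(k) ⊞ neg(p) ⊞ neg(p) ⊞ neg(q))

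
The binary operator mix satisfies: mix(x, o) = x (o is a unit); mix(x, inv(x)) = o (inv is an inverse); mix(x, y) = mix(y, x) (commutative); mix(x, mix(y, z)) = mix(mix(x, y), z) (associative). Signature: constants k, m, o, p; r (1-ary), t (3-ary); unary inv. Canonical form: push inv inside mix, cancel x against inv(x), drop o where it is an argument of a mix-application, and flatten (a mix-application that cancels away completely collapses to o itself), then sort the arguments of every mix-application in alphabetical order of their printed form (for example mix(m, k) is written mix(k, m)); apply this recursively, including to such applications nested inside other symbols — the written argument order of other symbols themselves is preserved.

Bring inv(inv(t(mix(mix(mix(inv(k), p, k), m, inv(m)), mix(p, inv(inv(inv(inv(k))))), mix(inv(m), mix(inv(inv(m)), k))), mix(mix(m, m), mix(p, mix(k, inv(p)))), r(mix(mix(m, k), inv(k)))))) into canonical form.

Answer: t(mix(k, k, p, p), mix(k, m, m), r(m))

Derivation:
Push inv inside:  distribute inv over mix and collapse double inv
Combine occurrences:  t(mix(k, k, p, p), mix(k, m, m), r(m))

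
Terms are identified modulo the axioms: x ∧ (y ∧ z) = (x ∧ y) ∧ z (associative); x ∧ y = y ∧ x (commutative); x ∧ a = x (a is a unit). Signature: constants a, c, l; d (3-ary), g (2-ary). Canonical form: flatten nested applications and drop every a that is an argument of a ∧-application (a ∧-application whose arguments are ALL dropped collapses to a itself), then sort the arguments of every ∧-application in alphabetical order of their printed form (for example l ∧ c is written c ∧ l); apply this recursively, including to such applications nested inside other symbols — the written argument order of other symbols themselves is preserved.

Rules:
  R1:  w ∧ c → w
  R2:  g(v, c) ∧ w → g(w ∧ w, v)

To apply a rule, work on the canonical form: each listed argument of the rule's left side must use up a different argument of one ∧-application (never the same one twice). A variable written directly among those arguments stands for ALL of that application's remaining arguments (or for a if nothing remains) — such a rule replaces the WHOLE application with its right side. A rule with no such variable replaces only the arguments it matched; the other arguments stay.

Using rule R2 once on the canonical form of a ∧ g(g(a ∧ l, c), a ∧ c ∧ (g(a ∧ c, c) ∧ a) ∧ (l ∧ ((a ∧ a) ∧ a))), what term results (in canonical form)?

Answer: g(g(l, c), g(c ∧ c ∧ l ∧ l, c))

Derivation:
Canonical form:  g(g(l, c), c ∧ g(c, c) ∧ l)
Apply R2:  consuming g(c, c);  v := c, w := c ∧ l
Every leftover argument binds to the variable; the entire application is replaced.
Result:  g(g(l, c), g(c ∧ c ∧ l ∧ l, c))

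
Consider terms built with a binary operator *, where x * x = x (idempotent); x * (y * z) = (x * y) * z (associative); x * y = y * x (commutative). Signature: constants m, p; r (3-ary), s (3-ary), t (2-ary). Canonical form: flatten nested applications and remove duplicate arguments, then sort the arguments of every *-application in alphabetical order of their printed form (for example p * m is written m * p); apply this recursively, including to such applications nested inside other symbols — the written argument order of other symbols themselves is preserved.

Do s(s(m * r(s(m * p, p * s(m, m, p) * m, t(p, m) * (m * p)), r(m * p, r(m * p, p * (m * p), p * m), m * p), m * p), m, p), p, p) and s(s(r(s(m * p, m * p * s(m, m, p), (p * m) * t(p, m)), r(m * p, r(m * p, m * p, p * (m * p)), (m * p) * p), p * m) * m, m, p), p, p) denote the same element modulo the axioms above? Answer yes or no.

Left:  s(s(m * r(s(m * p, p * s(m, m, p) * m, t(p, m) * (m * p)), r(m * p, r(m * p, p * (m * p), p * m), m * p), m * p), m, p), p, p)
  Descend into:  m * r(s(m * p, p * s(m, m, p) * m, t(p, m) * (m * p)), r(m * p, r(m * p, p * (m * p), p * m), m * p), m * p)
  Simplify inside:  r(s(m * p, p * s(m, m, p) * m, t(p, m) * (m * p)), r(m * p, r(m * p, p * (m * p), p * m), m * p), m * p)  →  r(s(m * p, m * p * s(m, m, p), m * p * t(p, m)), r(m * p, r(m * p, m * p, m * p), m * p), m * p)
  Order the arguments:  m * r(s(m * p, m * p * s(m, m, p), m * p * t(p, m)), r(m * p, r(m * p, m * p, m * p), m * p), m * p)
  Reassemble:  s(s(m * r(s(m * p, m * p * s(m, m, p), m * p * t(p, m)), r(m * p, r(m * p, m * p, m * p), m * p), m * p), m, p), p, p)
Right:  s(s(r(s(m * p, m * p * s(m, m, p), (p * m) * t(p, m)), r(m * p, r(m * p, m * p, p * (m * p)), (m * p) * p), p * m) * m, m, p), p, p)
  Focus inside:  r(s(m * p, m * p * s(m, m, p), (p * m) * t(p, m)), r(m * p, r(m * p, m * p, p * (m * p)), (m * p) * p), p * m) * m
  Canonicalize subterm:  r(s(m * p, m * p * s(m, m, p), (p * m) * t(p, m)), r(m * p, r(m * p, m * p, p * (m * p)), (m * p) * p), p * m)  →  r(s(m * p, m * p * s(m, m, p), m * p * t(p, m)), r(m * p, r(m * p, m * p, m * p), m * p), m * p)
  Order the arguments:  m * r(s(m * p, m * p * s(m, m, p), m * p * t(p, m)), r(m * p, r(m * p, m * p, m * p), m * p), m * p)
  Rebuild:  s(s(m * r(s(m * p, m * p * s(m, m, p), m * p * t(p, m)), r(m * p, r(m * p, m * p, m * p), m * p), m * p), m, p), p, p)

Answer: yes — both canonical forms are s(s(m * r(s(m * p, m * p * s(m, m, p), m * p * t(p, m)), r(m * p, r(m * p, m * p, m * p), m * p), m * p), m, p), p, p)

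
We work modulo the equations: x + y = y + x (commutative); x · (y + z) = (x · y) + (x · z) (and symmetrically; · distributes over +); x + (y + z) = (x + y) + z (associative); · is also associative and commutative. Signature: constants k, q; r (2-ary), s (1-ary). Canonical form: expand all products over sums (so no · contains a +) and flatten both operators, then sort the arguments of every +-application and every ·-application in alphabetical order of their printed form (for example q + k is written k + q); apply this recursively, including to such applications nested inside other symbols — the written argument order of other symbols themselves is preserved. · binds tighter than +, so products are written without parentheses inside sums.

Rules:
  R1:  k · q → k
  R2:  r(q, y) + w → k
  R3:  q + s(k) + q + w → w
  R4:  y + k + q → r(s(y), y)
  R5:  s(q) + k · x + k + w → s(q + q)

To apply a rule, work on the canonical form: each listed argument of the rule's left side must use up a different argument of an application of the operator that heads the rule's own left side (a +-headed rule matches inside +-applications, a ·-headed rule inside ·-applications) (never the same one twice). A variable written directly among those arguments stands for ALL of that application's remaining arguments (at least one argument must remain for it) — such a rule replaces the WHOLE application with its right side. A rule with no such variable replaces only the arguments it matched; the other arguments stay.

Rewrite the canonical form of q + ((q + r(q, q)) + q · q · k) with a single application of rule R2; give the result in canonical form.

Canonical form:  k · q · q + q + q + r(q, q)
Match R2:  consume r(q, q);  w := k · q · q + q + q, y := q
The extension variable absorbs all remaining arguments, so the whole application is rewritten.
Result:  k

Answer: k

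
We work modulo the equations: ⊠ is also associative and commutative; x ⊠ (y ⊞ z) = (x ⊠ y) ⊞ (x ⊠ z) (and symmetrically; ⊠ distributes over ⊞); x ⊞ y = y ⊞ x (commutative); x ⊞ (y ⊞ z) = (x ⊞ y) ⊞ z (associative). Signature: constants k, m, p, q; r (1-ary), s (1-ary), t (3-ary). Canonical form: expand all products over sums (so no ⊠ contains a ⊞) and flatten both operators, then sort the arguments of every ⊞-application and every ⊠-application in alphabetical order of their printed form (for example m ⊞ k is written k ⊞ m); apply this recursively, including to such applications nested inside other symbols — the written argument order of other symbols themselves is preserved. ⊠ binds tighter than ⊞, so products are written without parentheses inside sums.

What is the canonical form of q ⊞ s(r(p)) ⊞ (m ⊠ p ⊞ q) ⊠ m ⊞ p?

Answer: m ⊠ m ⊠ p ⊞ m ⊠ q ⊞ p ⊞ q ⊞ s(r(p))

Derivation:
Expand products over sums:  q ⊞ s(r(p)) ⊞ m ⊠ m ⊠ p ⊞ m ⊠ q ⊞ p
Order the arguments:  m ⊠ m ⊠ p ⊞ m ⊠ q ⊞ p ⊞ q ⊞ s(r(p))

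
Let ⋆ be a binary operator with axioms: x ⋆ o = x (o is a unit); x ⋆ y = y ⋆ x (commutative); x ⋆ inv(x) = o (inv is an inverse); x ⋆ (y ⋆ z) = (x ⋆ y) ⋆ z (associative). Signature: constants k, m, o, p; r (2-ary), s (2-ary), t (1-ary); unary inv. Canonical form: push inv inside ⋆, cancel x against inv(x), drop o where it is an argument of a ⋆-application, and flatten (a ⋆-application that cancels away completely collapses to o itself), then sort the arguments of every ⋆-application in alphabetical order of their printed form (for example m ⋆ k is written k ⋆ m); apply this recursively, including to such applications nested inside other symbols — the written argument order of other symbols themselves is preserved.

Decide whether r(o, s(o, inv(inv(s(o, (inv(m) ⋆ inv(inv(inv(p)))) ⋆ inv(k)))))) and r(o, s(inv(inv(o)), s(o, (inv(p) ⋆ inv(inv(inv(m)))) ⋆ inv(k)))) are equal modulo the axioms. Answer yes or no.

Left:  r(o, s(o, inv(inv(s(o, (inv(m) ⋆ inv(inv(inv(p)))) ⋆ inv(k))))))
  Descend into:  (inv(m) ⋆ inv(inv(inv(p)))) ⋆ inv(k)
  Push inv inside:  distribute inv over ⋆ and collapse double inv
  Combine occurrences:  inv(m) ⋆ inv(p) ⋆ inv(k)
  Sort:  inv(k) ⋆ inv(m) ⋆ inv(p)
  Rebuild:  r(o, s(o, s(o, inv(k) ⋆ inv(m) ⋆ inv(p))))
Right:  r(o, s(inv(inv(o)), s(o, (inv(p) ⋆ inv(inv(inv(m)))) ⋆ inv(k))))
  Work inside:  (inv(p) ⋆ inv(inv(inv(m)))) ⋆ inv(k)
  Push inv inside:  distribute inv over ⋆ and collapse double inv
  Collect terms:  inv(p) ⋆ inv(m) ⋆ inv(k)
  Sort arguments:  inv(k) ⋆ inv(m) ⋆ inv(p)
  Reassemble:  r(o, s(o, s(o, inv(k) ⋆ inv(m) ⋆ inv(p))))

Answer: yes — both canonical forms are r(o, s(o, s(o, inv(k) ⋆ inv(m) ⋆ inv(p))))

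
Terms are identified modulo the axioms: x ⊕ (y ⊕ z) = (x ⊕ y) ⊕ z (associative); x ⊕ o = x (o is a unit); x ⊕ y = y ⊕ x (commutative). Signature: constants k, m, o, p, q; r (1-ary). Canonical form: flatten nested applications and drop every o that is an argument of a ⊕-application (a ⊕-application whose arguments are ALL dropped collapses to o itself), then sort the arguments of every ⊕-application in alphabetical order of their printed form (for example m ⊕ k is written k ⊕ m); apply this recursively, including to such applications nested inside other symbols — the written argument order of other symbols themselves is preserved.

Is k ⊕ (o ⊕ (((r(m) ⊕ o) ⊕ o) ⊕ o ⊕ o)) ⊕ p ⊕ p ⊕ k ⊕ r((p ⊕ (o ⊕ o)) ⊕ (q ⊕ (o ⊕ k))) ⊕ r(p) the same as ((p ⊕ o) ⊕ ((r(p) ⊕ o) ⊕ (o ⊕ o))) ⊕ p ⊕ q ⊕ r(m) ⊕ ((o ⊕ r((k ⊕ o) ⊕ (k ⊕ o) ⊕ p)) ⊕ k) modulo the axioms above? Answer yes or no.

Answer: no — k ⊕ k ⊕ p ⊕ p ⊕ r(k ⊕ p ⊕ q) ⊕ r(m) ⊕ r(p) vs k ⊕ p ⊕ p ⊕ q ⊕ r(k ⊕ k ⊕ p) ⊕ r(m) ⊕ r(p)

Derivation:
Left:  k ⊕ (o ⊕ (((r(m) ⊕ o) ⊕ o) ⊕ o ⊕ o)) ⊕ p ⊕ p ⊕ k ⊕ r((p ⊕ (o ⊕ o)) ⊕ (q ⊕ (o ⊕ k))) ⊕ r(p)
  Merge nested applications:  k ⊕ o ⊕ r(m) ⊕ o ⊕ o ⊕ o ⊕ o ⊕ p ⊕ p ⊕ k ⊕ r((p ⊕ (o ⊕ o)) ⊕ (q ⊕ (o ⊕ k))) ⊕ r(p)
  Inside:  r((p ⊕ (o ⊕ o)) ⊕ (q ⊕ (o ⊕ k)))  →  r(k ⊕ p ⊕ q)
  Unit:  drop o (×5)
  Sort:  k ⊕ k ⊕ p ⊕ p ⊕ r(k ⊕ p ⊕ q) ⊕ r(m) ⊕ r(p)
Right:  ((p ⊕ o) ⊕ ((r(p) ⊕ o) ⊕ (o ⊕ o))) ⊕ p ⊕ q ⊕ r(m) ⊕ ((o ⊕ r((k ⊕ o) ⊕ (k ⊕ o) ⊕ p)) ⊕ k)
  Un-nest:  p ⊕ o ⊕ r(p) ⊕ o ⊕ o ⊕ o ⊕ p ⊕ q ⊕ r(m) ⊕ o ⊕ r((k ⊕ o) ⊕ (k ⊕ o) ⊕ p) ⊕ k
  Simplify inside:  r((k ⊕ o) ⊕ (k ⊕ o) ⊕ p)  →  r(k ⊕ k ⊕ p)
  Unit:  drop o (×5)
  Sort:  k ⊕ p ⊕ p ⊕ q ⊕ r(k ⊕ k ⊕ p) ⊕ r(m) ⊕ r(p)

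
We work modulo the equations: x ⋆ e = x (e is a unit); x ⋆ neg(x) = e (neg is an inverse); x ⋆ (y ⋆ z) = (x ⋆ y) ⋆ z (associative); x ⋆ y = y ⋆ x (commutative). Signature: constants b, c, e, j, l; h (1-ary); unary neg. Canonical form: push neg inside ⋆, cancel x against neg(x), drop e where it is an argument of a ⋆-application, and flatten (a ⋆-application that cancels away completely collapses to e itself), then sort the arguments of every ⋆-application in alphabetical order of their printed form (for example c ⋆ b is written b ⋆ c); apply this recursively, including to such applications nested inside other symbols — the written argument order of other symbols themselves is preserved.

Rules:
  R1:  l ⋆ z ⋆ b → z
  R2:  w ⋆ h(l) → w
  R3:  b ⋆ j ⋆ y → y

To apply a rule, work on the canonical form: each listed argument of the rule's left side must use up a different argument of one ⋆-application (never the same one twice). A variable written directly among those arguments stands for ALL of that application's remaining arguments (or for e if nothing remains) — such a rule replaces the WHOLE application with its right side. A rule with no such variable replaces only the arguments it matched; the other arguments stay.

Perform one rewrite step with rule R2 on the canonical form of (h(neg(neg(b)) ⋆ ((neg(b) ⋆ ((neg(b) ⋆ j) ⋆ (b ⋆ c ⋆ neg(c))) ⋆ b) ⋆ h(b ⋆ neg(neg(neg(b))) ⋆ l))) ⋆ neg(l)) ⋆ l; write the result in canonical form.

Answer: h(b ⋆ j)

Derivation:
Canonical form:  h(b ⋆ h(l) ⋆ j)
Apply R2:  consuming h(l);  w := b ⋆ j
Every leftover argument binds to the variable; the entire application is replaced.
Giving:  h(b ⋆ j)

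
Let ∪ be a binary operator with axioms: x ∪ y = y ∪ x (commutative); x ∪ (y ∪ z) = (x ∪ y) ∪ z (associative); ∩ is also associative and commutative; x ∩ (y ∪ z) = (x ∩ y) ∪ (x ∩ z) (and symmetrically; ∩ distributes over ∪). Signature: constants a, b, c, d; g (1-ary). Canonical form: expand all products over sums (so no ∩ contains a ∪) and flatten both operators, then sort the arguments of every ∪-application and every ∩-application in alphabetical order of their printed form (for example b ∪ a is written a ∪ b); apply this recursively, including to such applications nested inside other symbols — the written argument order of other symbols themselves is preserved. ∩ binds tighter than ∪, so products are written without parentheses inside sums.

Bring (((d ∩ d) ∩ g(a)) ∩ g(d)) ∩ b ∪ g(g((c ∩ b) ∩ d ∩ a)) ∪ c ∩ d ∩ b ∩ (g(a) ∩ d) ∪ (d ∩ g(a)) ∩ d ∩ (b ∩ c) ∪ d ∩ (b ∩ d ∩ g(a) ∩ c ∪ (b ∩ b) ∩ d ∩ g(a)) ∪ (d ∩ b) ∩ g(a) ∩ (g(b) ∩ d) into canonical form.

Expand products over sums:  b ∩ d ∩ d ∩ g(a) ∩ g(d) ∪ g(g(a ∩ b ∩ c ∩ d)) ∪ b ∩ c ∩ d ∩ d ∩ g(a) ∪ b ∩ c ∩ d ∩ d ∩ g(a) ∪ b ∩ c ∩ d ∩ d ∩ g(a) ∪ b ∩ b ∩ d ∩ d ∩ g(a) ∪ b ∩ d ∩ d ∩ g(a) ∩ g(b)
Order the arguments:  b ∩ b ∩ d ∩ d ∩ g(a) ∪ b ∩ c ∩ d ∩ d ∩ g(a) ∪ b ∩ c ∩ d ∩ d ∩ g(a) ∪ b ∩ c ∩ d ∩ d ∩ g(a) ∪ b ∩ d ∩ d ∩ g(a) ∩ g(b) ∪ b ∩ d ∩ d ∩ g(a) ∩ g(d) ∪ g(g(a ∩ b ∩ c ∩ d))

Answer: b ∩ b ∩ d ∩ d ∩ g(a) ∪ b ∩ c ∩ d ∩ d ∩ g(a) ∪ b ∩ c ∩ d ∩ d ∩ g(a) ∪ b ∩ c ∩ d ∩ d ∩ g(a) ∪ b ∩ d ∩ d ∩ g(a) ∩ g(b) ∪ b ∩ d ∩ d ∩ g(a) ∩ g(d) ∪ g(g(a ∩ b ∩ c ∩ d))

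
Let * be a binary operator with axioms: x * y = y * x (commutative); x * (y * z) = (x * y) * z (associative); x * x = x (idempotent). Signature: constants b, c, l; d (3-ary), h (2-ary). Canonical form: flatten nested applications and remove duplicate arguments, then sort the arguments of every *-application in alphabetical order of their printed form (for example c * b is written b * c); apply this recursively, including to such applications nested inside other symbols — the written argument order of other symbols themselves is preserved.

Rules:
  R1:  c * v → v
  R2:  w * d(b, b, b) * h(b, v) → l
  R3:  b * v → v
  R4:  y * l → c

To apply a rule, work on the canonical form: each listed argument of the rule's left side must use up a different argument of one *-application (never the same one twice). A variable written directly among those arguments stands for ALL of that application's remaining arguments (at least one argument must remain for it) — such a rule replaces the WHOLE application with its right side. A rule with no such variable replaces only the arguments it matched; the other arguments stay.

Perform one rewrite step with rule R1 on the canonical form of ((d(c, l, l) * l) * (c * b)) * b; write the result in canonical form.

Answer: b * d(c, l, l) * l

Derivation:
Canonical form:  b * c * d(c, l, l) * l
R1 matches:  uses c;  v := b * d(c, l, l) * l
Every leftover argument binds to the variable; the entire application is replaced.
Giving:  b * d(c, l, l) * l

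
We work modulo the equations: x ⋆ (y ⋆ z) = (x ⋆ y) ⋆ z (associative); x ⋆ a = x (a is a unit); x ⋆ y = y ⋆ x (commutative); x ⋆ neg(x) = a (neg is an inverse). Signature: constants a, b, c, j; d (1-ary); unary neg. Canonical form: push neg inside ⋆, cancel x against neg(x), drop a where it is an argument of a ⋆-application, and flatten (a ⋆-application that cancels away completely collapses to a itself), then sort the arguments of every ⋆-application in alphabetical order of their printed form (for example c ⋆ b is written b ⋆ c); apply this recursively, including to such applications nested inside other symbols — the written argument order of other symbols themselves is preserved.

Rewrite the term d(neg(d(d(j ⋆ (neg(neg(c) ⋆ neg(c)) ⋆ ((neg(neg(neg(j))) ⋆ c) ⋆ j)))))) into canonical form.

Focus inside:  j ⋆ (neg(neg(c) ⋆ neg(c)) ⋆ ((neg(neg(neg(j))) ⋆ c) ⋆ j))
Push neg inside:  distribute neg over ⋆ and collapse double neg
Collect:  j ⋆ c ⋆ c ⋆ c
Sort arguments:  c ⋆ c ⋆ c ⋆ j
Put back:  d(neg(d(d(c ⋆ c ⋆ c ⋆ j))))

Answer: d(neg(d(d(c ⋆ c ⋆ c ⋆ j))))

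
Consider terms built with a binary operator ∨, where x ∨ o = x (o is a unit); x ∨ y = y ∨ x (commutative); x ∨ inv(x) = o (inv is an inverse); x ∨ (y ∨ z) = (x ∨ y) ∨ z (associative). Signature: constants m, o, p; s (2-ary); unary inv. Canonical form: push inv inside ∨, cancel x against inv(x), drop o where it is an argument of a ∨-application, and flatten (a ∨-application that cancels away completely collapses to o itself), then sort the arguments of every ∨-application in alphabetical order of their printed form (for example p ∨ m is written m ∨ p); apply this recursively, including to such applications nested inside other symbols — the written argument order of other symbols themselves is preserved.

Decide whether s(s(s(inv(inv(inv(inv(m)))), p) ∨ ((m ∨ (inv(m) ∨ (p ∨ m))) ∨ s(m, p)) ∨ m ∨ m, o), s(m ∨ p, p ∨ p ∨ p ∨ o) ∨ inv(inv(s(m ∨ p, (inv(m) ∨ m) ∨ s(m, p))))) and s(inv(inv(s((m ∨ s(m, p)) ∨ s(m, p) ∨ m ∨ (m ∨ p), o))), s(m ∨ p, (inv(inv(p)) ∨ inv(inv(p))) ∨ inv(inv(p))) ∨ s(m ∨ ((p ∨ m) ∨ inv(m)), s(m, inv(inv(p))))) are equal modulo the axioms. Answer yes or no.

Left:  s(s(s(inv(inv(inv(inv(m)))), p) ∨ ((m ∨ (inv(m) ∨ (p ∨ m))) ∨ s(m, p)) ∨ m ∨ m, o), s(m ∨ p, p ∨ p ∨ p ∨ o) ∨ inv(inv(s(m ∨ p, (inv(m) ∨ m) ∨ s(m, p)))))
  Focus inside:  s(m ∨ p, p ∨ p ∨ p ∨ o) ∨ inv(inv(s(m ∨ p, (inv(m) ∨ m) ∨ s(m, p))))
  Push inv inside:  distribute inv over ∨ and collapse double inv
  Combine occurrences:  s(m ∨ p, p ∨ p ∨ p) ∨ s(m ∨ p, s(m, p))
  Put back:  s(s(m ∨ m ∨ m ∨ p ∨ s(m, p) ∨ s(m, p), o), s(m ∨ p, p ∨ p ∨ p) ∨ s(m ∨ p, s(m, p)))
Right:  s(inv(inv(s((m ∨ s(m, p)) ∨ s(m, p) ∨ m ∨ (m ∨ p), o))), s(m ∨ p, (inv(inv(p)) ∨ inv(inv(p))) ∨ inv(inv(p))) ∨ s(m ∨ ((p ∨ m) ∨ inv(m)), s(m, inv(inv(p)))))
  Work inside:  s(m ∨ p, (inv(inv(p)) ∨ inv(inv(p))) ∨ inv(inv(p))) ∨ s(m ∨ ((p ∨ m) ∨ inv(m)), s(m, inv(inv(p))))
  Push inv inside:  distribute inv over ∨ and collapse double inv
  Combine occurrences:  s(m ∨ p, p ∨ p ∨ p) ∨ s(m ∨ p, s(m, p))
  Reassemble:  s(s(m ∨ m ∨ m ∨ p ∨ s(m, p) ∨ s(m, p), o), s(m ∨ p, p ∨ p ∨ p) ∨ s(m ∨ p, s(m, p)))

Answer: yes — both canonical forms are s(s(m ∨ m ∨ m ∨ p ∨ s(m, p) ∨ s(m, p), o), s(m ∨ p, p ∨ p ∨ p) ∨ s(m ∨ p, s(m, p)))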